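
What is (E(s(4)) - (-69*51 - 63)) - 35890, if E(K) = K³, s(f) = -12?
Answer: -34036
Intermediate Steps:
(E(s(4)) - (-69*51 - 63)) - 35890 = ((-12)³ - (-69*51 - 63)) - 35890 = (-1728 - (-3519 - 63)) - 35890 = (-1728 - 1*(-3582)) - 35890 = (-1728 + 3582) - 35890 = 1854 - 35890 = -34036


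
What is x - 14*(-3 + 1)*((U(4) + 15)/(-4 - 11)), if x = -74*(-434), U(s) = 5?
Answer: 96236/3 ≈ 32079.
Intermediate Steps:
x = 32116
x - 14*(-3 + 1)*((U(4) + 15)/(-4 - 11)) = 32116 - 14*(-3 + 1)*((5 + 15)/(-4 - 11)) = 32116 - 14*(-40/(-15)) = 32116 - 14*(-40*(-1)/15) = 32116 - 14*(-2*(-4/3)) = 32116 - 14*8/3 = 32116 - 1*112/3 = 32116 - 112/3 = 96236/3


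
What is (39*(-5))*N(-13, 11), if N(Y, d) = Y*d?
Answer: 27885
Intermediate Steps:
(39*(-5))*N(-13, 11) = (39*(-5))*(-13*11) = -195*(-143) = 27885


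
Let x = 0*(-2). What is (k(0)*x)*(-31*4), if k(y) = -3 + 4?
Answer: 0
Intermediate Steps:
x = 0
k(y) = 1
(k(0)*x)*(-31*4) = (1*0)*(-31*4) = 0*(-124) = 0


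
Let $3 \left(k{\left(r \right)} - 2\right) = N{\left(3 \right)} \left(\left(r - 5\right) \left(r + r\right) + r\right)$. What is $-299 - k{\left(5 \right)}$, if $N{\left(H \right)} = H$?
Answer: $-306$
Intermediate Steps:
$k{\left(r \right)} = 2 + r + 2 r \left(-5 + r\right)$ ($k{\left(r \right)} = 2 + \frac{3 \left(\left(r - 5\right) \left(r + r\right) + r\right)}{3} = 2 + \frac{3 \left(\left(-5 + r\right) 2 r + r\right)}{3} = 2 + \frac{3 \left(2 r \left(-5 + r\right) + r\right)}{3} = 2 + \frac{3 \left(r + 2 r \left(-5 + r\right)\right)}{3} = 2 + \frac{3 r + 6 r \left(-5 + r\right)}{3} = 2 + \left(r + 2 r \left(-5 + r\right)\right) = 2 + r + 2 r \left(-5 + r\right)$)
$-299 - k{\left(5 \right)} = -299 - \left(2 - 45 + 2 \cdot 5^{2}\right) = -299 - \left(2 - 45 + 2 \cdot 25\right) = -299 - \left(2 - 45 + 50\right) = -299 - 7 = -306$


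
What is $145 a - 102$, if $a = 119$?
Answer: $17153$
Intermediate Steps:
$145 a - 102 = 145 \cdot 119 - 102 = 17255 - 102 = 17153$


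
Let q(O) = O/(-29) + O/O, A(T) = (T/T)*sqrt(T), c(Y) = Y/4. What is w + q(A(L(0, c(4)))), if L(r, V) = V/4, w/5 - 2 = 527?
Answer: 153467/58 ≈ 2646.0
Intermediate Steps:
w = 2645 (w = 10 + 5*527 = 10 + 2635 = 2645)
c(Y) = Y/4 (c(Y) = Y*(1/4) = Y/4)
L(r, V) = V/4 (L(r, V) = V*(1/4) = V/4)
A(T) = sqrt(T) (A(T) = 1*sqrt(T) = sqrt(T))
q(O) = 1 - O/29 (q(O) = O*(-1/29) + 1 = -O/29 + 1 = 1 - O/29)
w + q(A(L(0, c(4)))) = 2645 + (1 - sqrt(((1/4)*4)/4)/29) = 2645 + (1 - sqrt((1/4)*1)/29) = 2645 + (1 - sqrt(1/4)/29) = 2645 + (1 - 1/29*1/2) = 2645 + (1 - 1/58) = 2645 + 57/58 = 153467/58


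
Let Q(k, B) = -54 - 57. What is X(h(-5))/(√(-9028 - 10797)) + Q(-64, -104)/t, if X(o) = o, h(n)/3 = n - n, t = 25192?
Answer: -111/25192 ≈ -0.0044062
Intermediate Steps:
h(n) = 0 (h(n) = 3*(n - n) = 3*0 = 0)
Q(k, B) = -111
X(h(-5))/(√(-9028 - 10797)) + Q(-64, -104)/t = 0/(√(-9028 - 10797)) - 111/25192 = 0/(√(-19825)) - 111*1/25192 = 0/((5*I*√793)) - 111/25192 = 0*(-I*√793/3965) - 111/25192 = 0 - 111/25192 = -111/25192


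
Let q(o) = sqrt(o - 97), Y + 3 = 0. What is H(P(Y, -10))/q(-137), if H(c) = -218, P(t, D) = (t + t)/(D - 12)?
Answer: 109*I*sqrt(26)/39 ≈ 14.251*I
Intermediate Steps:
Y = -3 (Y = -3 + 0 = -3)
P(t, D) = 2*t/(-12 + D) (P(t, D) = (2*t)/(-12 + D) = 2*t/(-12 + D))
q(o) = sqrt(-97 + o)
H(P(Y, -10))/q(-137) = -218/sqrt(-97 - 137) = -218*(-I*sqrt(26)/78) = -(-109)*I*sqrt(26)/39 = 109*I*sqrt(26)/39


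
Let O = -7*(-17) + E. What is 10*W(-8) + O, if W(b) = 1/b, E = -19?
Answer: 395/4 ≈ 98.750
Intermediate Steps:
O = 100 (O = -7*(-17) - 19 = 119 - 19 = 100)
10*W(-8) + O = 10/(-8) + 100 = 10*(-⅛) + 100 = -5/4 + 100 = 395/4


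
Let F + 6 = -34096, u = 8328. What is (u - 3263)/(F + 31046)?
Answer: -5065/3056 ≈ -1.6574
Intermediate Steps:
F = -34102 (F = -6 - 34096 = -34102)
(u - 3263)/(F + 31046) = (8328 - 3263)/(-34102 + 31046) = 5065/(-3056) = 5065*(-1/3056) = -5065/3056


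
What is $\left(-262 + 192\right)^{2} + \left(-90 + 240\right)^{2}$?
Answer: $27400$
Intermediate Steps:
$\left(-262 + 192\right)^{2} + \left(-90 + 240\right)^{2} = \left(-70\right)^{2} + 150^{2} = 4900 + 22500 = 27400$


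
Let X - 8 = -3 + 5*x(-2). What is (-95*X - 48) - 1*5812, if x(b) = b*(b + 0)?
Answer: -8235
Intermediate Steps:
x(b) = b² (x(b) = b*b = b²)
X = 25 (X = 8 + (-3 + 5*(-2)²) = 8 + (-3 + 5*4) = 8 + (-3 + 20) = 8 + 17 = 25)
(-95*X - 48) - 1*5812 = (-95*25 - 48) - 1*5812 = (-2375 - 48) - 5812 = -2423 - 5812 = -8235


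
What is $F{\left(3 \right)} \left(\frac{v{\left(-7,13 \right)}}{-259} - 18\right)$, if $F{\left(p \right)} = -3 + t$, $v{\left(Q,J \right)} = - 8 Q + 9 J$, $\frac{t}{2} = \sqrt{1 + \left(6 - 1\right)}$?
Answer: $\frac{14505}{259} - \frac{9670 \sqrt{6}}{259} \approx -35.45$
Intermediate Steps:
$t = 2 \sqrt{6}$ ($t = 2 \sqrt{1 + \left(6 - 1\right)} = 2 \sqrt{1 + 5} = 2 \sqrt{6} \approx 4.899$)
$F{\left(p \right)} = -3 + 2 \sqrt{6}$
$F{\left(3 \right)} \left(\frac{v{\left(-7,13 \right)}}{-259} - 18\right) = \left(-3 + 2 \sqrt{6}\right) \left(\frac{\left(-8\right) \left(-7\right) + 9 \cdot 13}{-259} - 18\right) = \left(-3 + 2 \sqrt{6}\right) \left(\left(56 + 117\right) \left(- \frac{1}{259}\right) - 18\right) = \left(-3 + 2 \sqrt{6}\right) \left(173 \left(- \frac{1}{259}\right) - 18\right) = \left(-3 + 2 \sqrt{6}\right) \left(- \frac{173}{259} - 18\right) = \left(-3 + 2 \sqrt{6}\right) \left(- \frac{4835}{259}\right) = \frac{14505}{259} - \frac{9670 \sqrt{6}}{259}$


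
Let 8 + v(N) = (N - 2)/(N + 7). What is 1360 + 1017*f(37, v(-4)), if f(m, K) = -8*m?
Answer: -299672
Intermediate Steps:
v(N) = -8 + (-2 + N)/(7 + N) (v(N) = -8 + (N - 2)/(N + 7) = -8 + (-2 + N)/(7 + N))
1360 + 1017*f(37, v(-4)) = 1360 + 1017*(-8*37) = 1360 + 1017*(-296) = 1360 - 301032 = -299672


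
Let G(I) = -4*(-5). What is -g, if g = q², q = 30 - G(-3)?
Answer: -100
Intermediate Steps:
G(I) = 20
q = 10 (q = 30 - 1*20 = 30 - 20 = 10)
g = 100 (g = 10² = 100)
-g = -1*100 = -100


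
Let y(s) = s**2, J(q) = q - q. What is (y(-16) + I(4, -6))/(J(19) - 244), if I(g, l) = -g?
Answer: -63/61 ≈ -1.0328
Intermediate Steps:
J(q) = 0
(y(-16) + I(4, -6))/(J(19) - 244) = ((-16)**2 - 1*4)/(0 - 244) = (256 - 4)/(-244) = 252*(-1/244) = -63/61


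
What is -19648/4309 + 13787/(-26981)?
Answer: -589530871/116261129 ≈ -5.0707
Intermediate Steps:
-19648/4309 + 13787/(-26981) = -19648*1/4309 + 13787*(-1/26981) = -19648/4309 - 13787/26981 = -589530871/116261129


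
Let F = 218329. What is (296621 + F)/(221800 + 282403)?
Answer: 514950/504203 ≈ 1.0213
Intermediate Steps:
(296621 + F)/(221800 + 282403) = (296621 + 218329)/(221800 + 282403) = 514950/504203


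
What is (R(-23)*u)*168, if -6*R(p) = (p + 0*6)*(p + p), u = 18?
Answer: -533232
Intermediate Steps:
R(p) = -p²/3 (R(p) = -(p + 0*6)*(p + p)/6 = -(p + 0)*2*p/6 = -p*2*p/6 = -p²/3)
(R(-23)*u)*168 = (-⅓*(-23)²*18)*168 = (-⅓*529*18)*168 = -529/3*18*168 = -3174*168 = -533232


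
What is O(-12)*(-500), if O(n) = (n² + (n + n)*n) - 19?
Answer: -206500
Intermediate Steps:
O(n) = -19 + 3*n² (O(n) = (n² + (2*n)*n) - 19 = (n² + 2*n²) - 19 = 3*n² - 19 = -19 + 3*n²)
O(-12)*(-500) = (-19 + 3*(-12)²)*(-500) = (-19 + 3*144)*(-500) = (-19 + 432)*(-500) = 413*(-500) = -206500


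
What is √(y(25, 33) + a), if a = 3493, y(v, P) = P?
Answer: √3526 ≈ 59.380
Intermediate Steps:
√(y(25, 33) + a) = √(33 + 3493) = √3526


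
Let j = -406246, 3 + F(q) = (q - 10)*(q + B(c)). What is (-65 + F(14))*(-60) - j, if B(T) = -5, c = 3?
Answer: 408166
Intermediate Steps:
F(q) = -3 + (-10 + q)*(-5 + q) (F(q) = -3 + (q - 10)*(q - 5) = -3 + (-10 + q)*(-5 + q))
(-65 + F(14))*(-60) - j = (-65 + (47 + 14² - 15*14))*(-60) - 1*(-406246) = (-65 + (47 + 196 - 210))*(-60) + 406246 = (-65 + 33)*(-60) + 406246 = -32*(-60) + 406246 = 1920 + 406246 = 408166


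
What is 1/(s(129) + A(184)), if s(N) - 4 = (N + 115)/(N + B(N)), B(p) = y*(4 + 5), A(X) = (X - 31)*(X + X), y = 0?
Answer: 129/7263976 ≈ 1.7759e-5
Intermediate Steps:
A(X) = 2*X*(-31 + X) (A(X) = (-31 + X)*(2*X) = 2*X*(-31 + X))
B(p) = 0 (B(p) = 0*(4 + 5) = 0*9 = 0)
s(N) = 4 + (115 + N)/N (s(N) = 4 + (N + 115)/(N + 0) = 4 + (115 + N)/N)
1/(s(129) + A(184)) = 1/((5 + 115/129) + 2*184*(-31 + 184)) = 1/((5 + 115*(1/129)) + 2*184*153) = 1/((5 + 115/129) + 56304) = 1/(760/129 + 56304) = 1/(7263976/129) = 129/7263976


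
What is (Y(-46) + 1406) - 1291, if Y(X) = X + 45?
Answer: 114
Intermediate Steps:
Y(X) = 45 + X
(Y(-46) + 1406) - 1291 = ((45 - 46) + 1406) - 1291 = (-1 + 1406) - 1291 = 1405 - 1291 = 114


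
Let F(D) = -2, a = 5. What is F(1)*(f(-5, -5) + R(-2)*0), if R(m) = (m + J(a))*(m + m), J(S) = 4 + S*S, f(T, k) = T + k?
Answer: 20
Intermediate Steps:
J(S) = 4 + S²
R(m) = 2*m*(29 + m) (R(m) = (m + (4 + 5²))*(m + m) = (m + (4 + 25))*(2*m) = (m + 29)*(2*m) = (29 + m)*(2*m) = 2*m*(29 + m))
F(1)*(f(-5, -5) + R(-2)*0) = -2*((-5 - 5) + (2*(-2)*(29 - 2))*0) = -2*(-10 + (2*(-2)*27)*0) = -2*(-10 - 108*0) = -2*(-10 + 0) = -2*(-10) = 20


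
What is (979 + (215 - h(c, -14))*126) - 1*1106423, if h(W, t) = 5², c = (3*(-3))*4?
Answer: -1081504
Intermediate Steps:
c = -36 (c = -9*4 = -36)
h(W, t) = 25
(979 + (215 - h(c, -14))*126) - 1*1106423 = (979 + (215 - 1*25)*126) - 1*1106423 = (979 + (215 - 25)*126) - 1106423 = (979 + 190*126) - 1106423 = (979 + 23940) - 1106423 = 24919 - 1106423 = -1081504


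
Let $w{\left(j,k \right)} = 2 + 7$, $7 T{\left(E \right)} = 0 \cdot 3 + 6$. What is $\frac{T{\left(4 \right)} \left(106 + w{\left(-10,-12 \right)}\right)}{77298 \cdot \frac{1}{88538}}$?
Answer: $\frac{10181870}{90181} \approx 112.9$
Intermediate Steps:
$T{\left(E \right)} = \frac{6}{7}$ ($T{\left(E \right)} = \frac{0 \cdot 3 + 6}{7} = \frac{0 + 6}{7} = \frac{1}{7} \cdot 6 = \frac{6}{7}$)
$w{\left(j,k \right)} = 9$
$\frac{T{\left(4 \right)} \left(106 + w{\left(-10,-12 \right)}\right)}{77298 \cdot \frac{1}{88538}} = \frac{\frac{6}{7} \left(106 + 9\right)}{77298 \cdot \frac{1}{88538}} = \frac{\frac{6}{7} \cdot 115}{77298 \cdot \frac{1}{88538}} = \frac{690}{7 \cdot \frac{38649}{44269}} = \frac{690}{7} \cdot \frac{44269}{38649} = \frac{10181870}{90181}$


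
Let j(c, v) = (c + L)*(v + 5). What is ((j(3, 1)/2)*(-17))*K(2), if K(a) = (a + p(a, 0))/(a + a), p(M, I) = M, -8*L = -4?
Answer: -357/2 ≈ -178.50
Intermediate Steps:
L = 1/2 (L = -1/8*(-4) = 1/2 ≈ 0.50000)
j(c, v) = (1/2 + c)*(5 + v) (j(c, v) = (c + 1/2)*(v + 5) = (1/2 + c)*(5 + v))
K(a) = 1 (K(a) = (a + a)/(a + a) = (2*a)/((2*a)) = (2*a)*(1/(2*a)) = 1)
((j(3, 1)/2)*(-17))*K(2) = (((5/2 + (1/2)*1 + 5*3 + 3*1)/2)*(-17))*1 = (((5/2 + 1/2 + 15 + 3)*(1/2))*(-17))*1 = ((21*(1/2))*(-17))*1 = ((21/2)*(-17))*1 = -357/2*1 = -357/2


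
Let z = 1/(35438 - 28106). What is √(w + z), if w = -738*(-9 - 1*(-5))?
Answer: √39673571145/3666 ≈ 54.332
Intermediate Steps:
z = 1/7332 ≈ 0.00013639
w = 2952 (w = -738*(-9 + 5) = -738*(-4) = 2952)
√(w + z) = √(2952 + 1/7332) = √(21644065/7332) = √39673571145/3666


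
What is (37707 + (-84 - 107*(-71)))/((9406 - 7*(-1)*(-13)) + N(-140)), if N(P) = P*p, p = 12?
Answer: 9044/1527 ≈ 5.9227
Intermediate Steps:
N(P) = 12*P (N(P) = P*12 = 12*P)
(37707 + (-84 - 107*(-71)))/((9406 - 7*(-1)*(-13)) + N(-140)) = (37707 + (-84 - 107*(-71)))/((9406 - 7*(-1)*(-13)) + 12*(-140)) = (37707 + (-84 + 7597))/((9406 - (-7)*(-13)) - 1680) = (37707 + 7513)/((9406 - 1*91) - 1680) = 45220/((9406 - 91) - 1680) = 45220/(9315 - 1680) = 45220/7635 = 45220*(1/7635) = 9044/1527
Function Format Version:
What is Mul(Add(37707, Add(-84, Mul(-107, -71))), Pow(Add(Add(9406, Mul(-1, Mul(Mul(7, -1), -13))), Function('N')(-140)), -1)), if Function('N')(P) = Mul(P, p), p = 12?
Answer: Rational(9044, 1527) ≈ 5.9227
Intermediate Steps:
Function('N')(P) = Mul(12, P) (Function('N')(P) = Mul(P, 12) = Mul(12, P))
Mul(Add(37707, Add(-84, Mul(-107, -71))), Pow(Add(Add(9406, Mul(-1, Mul(Mul(7, -1), -13))), Function('N')(-140)), -1)) = Mul(Add(37707, Add(-84, Mul(-107, -71))), Pow(Add(Add(9406, Mul(-1, Mul(Mul(7, -1), -13))), Mul(12, -140)), -1)) = Mul(Add(37707, Add(-84, 7597)), Pow(Add(Add(9406, Mul(-1, Mul(-7, -13))), -1680), -1)) = Mul(Add(37707, 7513), Pow(Add(Add(9406, Mul(-1, 91)), -1680), -1)) = Mul(45220, Pow(Add(Add(9406, -91), -1680), -1)) = Mul(45220, Pow(Add(9315, -1680), -1)) = Mul(45220, Pow(7635, -1)) = Mul(45220, Rational(1, 7635)) = Rational(9044, 1527)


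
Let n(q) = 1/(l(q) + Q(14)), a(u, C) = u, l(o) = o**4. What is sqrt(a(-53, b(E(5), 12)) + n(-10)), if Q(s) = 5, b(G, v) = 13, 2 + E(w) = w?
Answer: 2*I*sqrt(1326322830)/10005 ≈ 7.2801*I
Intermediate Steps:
E(w) = -2 + w
n(q) = 1/(5 + q**4) (n(q) = 1/(q**4 + 5) = 1/(5 + q**4))
sqrt(a(-53, b(E(5), 12)) + n(-10)) = sqrt(-53 + 1/(5 + (-10)**4)) = sqrt(-53 + 1/(5 + 10000)) = sqrt(-53 + 1/10005) = sqrt(-530264/10005) = 2*I*sqrt(1326322830)/10005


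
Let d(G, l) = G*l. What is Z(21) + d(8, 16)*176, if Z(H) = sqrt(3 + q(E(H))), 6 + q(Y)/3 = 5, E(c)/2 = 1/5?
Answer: 22528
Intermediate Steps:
E(c) = 2/5
q(Y) = -3 (q(Y) = -18 + 3*5 = -18 + 15 = -3)
Z(H) = 0 (Z(H) = sqrt(3 - 3) = sqrt(0) = 0)
Z(21) + d(8, 16)*176 = 0 + (8*16)*176 = 0 + 128*176 = 0 + 22528 = 22528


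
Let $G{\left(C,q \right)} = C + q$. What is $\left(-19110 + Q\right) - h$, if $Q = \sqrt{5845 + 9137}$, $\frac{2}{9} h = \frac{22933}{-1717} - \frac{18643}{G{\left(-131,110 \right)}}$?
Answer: $- \frac{16292691}{707} + \sqrt{14982} \approx -22922.0$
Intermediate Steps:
$h = \frac{2781921}{707}$ ($h = \frac{9 \left(\frac{22933}{-1717} - \frac{18643}{-131 + 110}\right)}{2} = \frac{9 \left(22933 \left(- \frac{1}{1717}\right) - \frac{18643}{-21}\right)}{2} = \frac{9 \left(- \frac{1349}{101} - - \frac{18643}{21}\right)}{2} = \frac{9 \left(- \frac{1349}{101} + \frac{18643}{21}\right)}{2} = \frac{9}{2} \cdot \frac{1854614}{2121} = \frac{2781921}{707} \approx 3934.8$)
$Q = \sqrt{14982} \approx 122.4$
$\left(-19110 + Q\right) - h = \left(-19110 + \sqrt{14982}\right) - \frac{2781921}{707} = - \frac{16292691}{707} + \sqrt{14982}$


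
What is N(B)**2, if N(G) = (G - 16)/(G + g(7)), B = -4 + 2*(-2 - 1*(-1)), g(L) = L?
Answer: 484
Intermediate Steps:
B = -6 (B = -4 + 2*(-2 + 1) = -4 + 2*(-1) = -4 - 2 = -6)
N(G) = (-16 + G)/(7 + G) (N(G) = (G - 16)/(G + 7) = (-16 + G)/(7 + G))
N(B)**2 = ((-16 - 6)/(7 - 6))**2 = (-22/1)**2 = (1*(-22))**2 = (-22)**2 = 484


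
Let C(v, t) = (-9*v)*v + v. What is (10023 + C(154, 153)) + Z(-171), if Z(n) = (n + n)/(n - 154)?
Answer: -66061433/325 ≈ -2.0327e+5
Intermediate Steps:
C(v, t) = v - 9*v² (C(v, t) = -9*v² + v = v - 9*v²)
Z(n) = 2*n/(-154 + n) (Z(n) = (2*n)/(-154 + n) = 2*n/(-154 + n))
(10023 + C(154, 153)) + Z(-171) = (10023 + 154*(1 - 9*154)) + 2*(-171)/(-154 - 171) = (10023 + 154*(1 - 1386)) + 2*(-171)/(-325) = (10023 + 154*(-1385)) + 2*(-171)*(-1/325) = (10023 - 213290) + 342/325 = -203267 + 342/325 = -66061433/325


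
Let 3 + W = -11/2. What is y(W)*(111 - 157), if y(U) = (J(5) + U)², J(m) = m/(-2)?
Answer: -5566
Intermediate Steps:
W = -17/2 (W = -3 - 11/2 = -17/2 ≈ -8.5000)
J(m) = -m/2 (J(m) = m*(-½) = -m/2)
y(U) = (-5/2 + U)² (y(U) = (-½*5 + U)² = (-5/2 + U)²)
y(W)*(111 - 157) = ((-5 + 2*(-17/2))²/4)*(111 - 157) = ((-5 - 17)²/4)*(-46) = ((¼)*(-22)²)*(-46) = ((¼)*484)*(-46) = 121*(-46) = -5566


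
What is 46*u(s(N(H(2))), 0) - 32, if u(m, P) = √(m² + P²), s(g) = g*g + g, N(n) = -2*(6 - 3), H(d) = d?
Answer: 1348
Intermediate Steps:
N(n) = -6 (N(n) = -2*3 = -6)
s(g) = g + g² (s(g) = g² + g = g + g²)
u(m, P) = √(P² + m²)
46*u(s(N(H(2))), 0) - 32 = 46*√(0² + (-6*(1 - 6))²) - 32 = 46*√(0 + (-6*(-5))²) - 32 = 46*√(0 + 30²) - 32 = 46*√(0 + 900) - 32 = 46*√900 - 32 = 46*30 - 32 = 1380 - 32 = 1348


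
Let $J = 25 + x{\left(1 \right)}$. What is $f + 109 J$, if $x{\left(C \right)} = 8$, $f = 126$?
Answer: $3723$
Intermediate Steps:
$J = 33$ ($J = 25 + 8 = 33$)
$f + 109 J = 126 + 109 \cdot 33 = 126 + 3597 = 3723$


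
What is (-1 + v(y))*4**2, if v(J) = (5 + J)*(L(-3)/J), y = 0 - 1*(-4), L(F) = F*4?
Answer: -448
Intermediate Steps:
L(F) = 4*F
y = 4 (y = 0 + 4 = 4)
v(J) = -12*(5 + J)/J (v(J) = (5 + J)*((4*(-3))/J) = (5 + J)*(-12/J) = -12*(5 + J)/J)
(-1 + v(y))*4**2 = (-1 + (-12 - 60/4))*4**2 = (-1 + (-12 - 60*1/4))*16 = (-1 + (-12 - 15))*16 = (-1 - 27)*16 = -28*16 = -448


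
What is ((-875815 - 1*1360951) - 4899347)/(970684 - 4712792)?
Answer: 7136113/3742108 ≈ 1.9070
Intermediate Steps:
((-875815 - 1*1360951) - 4899347)/(970684 - 4712792) = ((-875815 - 1360951) - 4899347)/(-3742108) = (-2236766 - 4899347)*(-1/3742108) = -7136113*(-1/3742108) = 7136113/3742108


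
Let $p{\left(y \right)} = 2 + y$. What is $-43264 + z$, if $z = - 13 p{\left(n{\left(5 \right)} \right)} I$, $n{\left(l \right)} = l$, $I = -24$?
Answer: $-41080$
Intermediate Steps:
$z = 2184$ ($z = - 13 \left(2 + 5\right) \left(-24\right) = \left(-13\right) 7 \left(-24\right) = \left(-91\right) \left(-24\right) = 2184$)
$-43264 + z = -43264 + 2184 = -41080$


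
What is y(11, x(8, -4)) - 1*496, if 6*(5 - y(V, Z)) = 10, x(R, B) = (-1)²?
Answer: -1478/3 ≈ -492.67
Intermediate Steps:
x(R, B) = 1
y(V, Z) = 10/3 (y(V, Z) = 5 - ⅙*10 = 5 - 5/3 = 10/3)
y(11, x(8, -4)) - 1*496 = 10/3 - 1*496 = 10/3 - 496 = -1478/3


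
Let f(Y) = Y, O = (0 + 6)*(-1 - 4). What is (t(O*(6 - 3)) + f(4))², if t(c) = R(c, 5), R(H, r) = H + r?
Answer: 6561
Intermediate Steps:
O = -30 (O = 6*(-5) = -30)
t(c) = 5 + c (t(c) = c + 5 = 5 + c)
(t(O*(6 - 3)) + f(4))² = ((5 - 30*(6 - 3)) + 4)² = ((5 - 30*3) + 4)² = ((5 - 90) + 4)² = (-85 + 4)² = (-81)² = 6561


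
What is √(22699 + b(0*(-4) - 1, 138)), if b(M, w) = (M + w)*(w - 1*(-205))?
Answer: √69690 ≈ 263.99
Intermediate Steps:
b(M, w) = (205 + w)*(M + w) (b(M, w) = (M + w)*(w + 205) = (M + w)*(205 + w) = (205 + w)*(M + w))
√(22699 + b(0*(-4) - 1, 138)) = √(22699 + (138² + 205*(0*(-4) - 1) + 205*138 + (0*(-4) - 1)*138)) = √(22699 + (19044 + 205*(0 - 1) + 28290 + (0 - 1)*138)) = √(22699 + (19044 + 205*(-1) + 28290 - 1*138)) = √(22699 + (19044 - 205 + 28290 - 138)) = √(22699 + 46991) = √69690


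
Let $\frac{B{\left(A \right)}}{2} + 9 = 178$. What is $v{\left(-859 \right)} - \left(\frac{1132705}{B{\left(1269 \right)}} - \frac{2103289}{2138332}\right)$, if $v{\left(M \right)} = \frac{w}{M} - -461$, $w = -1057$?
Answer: $- \frac{896498987374303}{310423794772} \approx -2888.0$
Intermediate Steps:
$B{\left(A \right)} = 338$ ($B{\left(A \right)} = -18 + 2 \cdot 178 = -18 + 356 = 338$)
$v{\left(M \right)} = 461 - \frac{1057}{M}$ ($v{\left(M \right)} = - \frac{1057}{M} - -461 = - \frac{1057}{M} + 461 = 461 - \frac{1057}{M}$)
$v{\left(-859 \right)} - \left(\frac{1132705}{B{\left(1269 \right)}} - \frac{2103289}{2138332}\right) = \left(461 - \frac{1057}{-859}\right) - \left(\frac{1132705}{338} - \frac{2103289}{2138332}\right) = \left(461 - - \frac{1057}{859}\right) - \left(1132705 \cdot \frac{1}{338} - \frac{2103289}{2138332}\right) = \left(461 + \frac{1057}{859}\right) - \left(\frac{1132705}{338} - \frac{2103289}{2138332}\right) = \frac{397056}{859} - \frac{1210694218189}{361378108} = - \frac{896498987374303}{310423794772}$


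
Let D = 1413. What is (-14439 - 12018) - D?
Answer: -27870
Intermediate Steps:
(-14439 - 12018) - D = (-14439 - 12018) - 1*1413 = -26457 - 1413 = -27870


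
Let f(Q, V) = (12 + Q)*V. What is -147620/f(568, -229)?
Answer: 7381/6641 ≈ 1.1114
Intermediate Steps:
f(Q, V) = V*(12 + Q)
-147620/f(568, -229) = -147620*(-1/(229*(12 + 568))) = -147620/((-229*580)) = -147620/(-132820) = -147620*(-1/132820) = 7381/6641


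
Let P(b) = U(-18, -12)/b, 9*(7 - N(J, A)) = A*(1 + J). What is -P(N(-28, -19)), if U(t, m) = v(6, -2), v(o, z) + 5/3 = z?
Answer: -11/150 ≈ -0.073333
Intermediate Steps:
v(o, z) = -5/3 + z
N(J, A) = 7 - A*(1 + J)/9
U(t, m) = -11/3 (U(t, m) = -5/3 - 2 = -11/3)
P(b) = -11/(3*b)
-P(N(-28, -19)) = -(-11)/(3*(7 - ⅑*(-19) - ⅑*(-19)*(-28))) = -(-11)/(3*(7 + 19/9 - 532/9)) = -(-11)/(3*(-50)) = -(-11)*(-1)/(3*50) = -1*11/150 = -11/150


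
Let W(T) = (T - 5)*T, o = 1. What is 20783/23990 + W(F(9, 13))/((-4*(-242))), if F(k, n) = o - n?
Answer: 1563244/1451395 ≈ 1.0771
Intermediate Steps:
F(k, n) = 1 - n
W(T) = T*(-5 + T) (W(T) = (-5 + T)*T = T*(-5 + T))
20783/23990 + W(F(9, 13))/((-4*(-242))) = 20783/23990 + ((1 - 1*13)*(-5 + (1 - 1*13)))/((-4*(-242))) = 20783*(1/23990) + ((1 - 13)*(-5 + (1 - 13)))/968 = 20783/23990 - 12*(-5 - 12)*(1/968) = 20783/23990 - 12*(-17)*(1/968) = 20783/23990 + 204*(1/968) = 20783/23990 + 51/242 = 1563244/1451395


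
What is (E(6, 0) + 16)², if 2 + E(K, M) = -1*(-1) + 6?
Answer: 441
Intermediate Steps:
E(K, M) = 5 (E(K, M) = -2 + (-1*(-1) + 6) = -2 + (1 + 6) = -2 + 7 = 5)
(E(6, 0) + 16)² = (5 + 16)² = 21² = 441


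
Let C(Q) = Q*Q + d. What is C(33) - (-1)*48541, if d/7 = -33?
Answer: 49399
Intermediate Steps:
d = -231 (d = 7*(-33) = -231)
C(Q) = -231 + Q² (C(Q) = Q*Q - 231 = Q² - 231 = -231 + Q²)
C(33) - (-1)*48541 = (-231 + 33²) - (-1)*48541 = (-231 + 1089) - 1*(-48541) = 858 + 48541 = 49399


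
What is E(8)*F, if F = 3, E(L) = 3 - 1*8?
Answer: -15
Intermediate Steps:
E(L) = -5 (E(L) = 3 - 8 = -5)
E(8)*F = -5*3 = -15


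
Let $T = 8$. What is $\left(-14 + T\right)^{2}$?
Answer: $36$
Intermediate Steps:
$\left(-14 + T\right)^{2} = \left(-14 + 8\right)^{2} = \left(-6\right)^{2} = 36$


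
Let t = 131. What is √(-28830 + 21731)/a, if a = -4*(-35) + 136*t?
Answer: I*√7099/17956 ≈ 0.0046923*I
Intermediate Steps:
a = 17956 (a = -4*(-35) + 136*131 = 140 + 17816 = 17956)
√(-28830 + 21731)/a = √(-28830 + 21731)/17956 = √(-7099)*(1/17956) = (I*√7099)*(1/17956) = I*√7099/17956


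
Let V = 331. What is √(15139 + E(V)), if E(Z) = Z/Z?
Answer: 2*√3785 ≈ 123.04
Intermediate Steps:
E(Z) = 1
√(15139 + E(V)) = √(15139 + 1) = √15140 = 2*√3785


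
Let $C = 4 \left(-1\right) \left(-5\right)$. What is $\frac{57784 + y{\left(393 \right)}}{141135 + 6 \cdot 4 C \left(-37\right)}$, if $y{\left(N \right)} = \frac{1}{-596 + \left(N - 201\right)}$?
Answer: $\frac{4668947}{9968700} \approx 0.46836$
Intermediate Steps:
$y{\left(N \right)} = \frac{1}{-797 + N}$ ($y{\left(N \right)} = \frac{1}{-596 + \left(N - 201\right)} = \frac{1}{-596 + \left(-201 + N\right)} = \frac{1}{-797 + N}$)
$C = 20$ ($C = \left(-4\right) \left(-5\right) = 20$)
$\frac{57784 + y{\left(393 \right)}}{141135 + 6 \cdot 4 C \left(-37\right)} = \frac{57784 + \frac{1}{-797 + 393}}{141135 + 6 \cdot 4 \cdot 20 \left(-37\right)} = \frac{57784 + \frac{1}{-404}}{141135 + 24 \cdot 20 \left(-37\right)} = \frac{57784 - \frac{1}{404}}{141135 + 480 \left(-37\right)} = \frac{23344735}{404 \left(141135 - 17760\right)} = \frac{23344735}{404 \cdot 123375} = \frac{23344735}{404} \cdot \frac{1}{123375} = \frac{4668947}{9968700}$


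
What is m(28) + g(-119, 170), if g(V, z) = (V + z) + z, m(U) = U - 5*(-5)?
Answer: 274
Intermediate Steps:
m(U) = 25 + U (m(U) = U + 25 = 25 + U)
g(V, z) = V + 2*z
m(28) + g(-119, 170) = (25 + 28) + (-119 + 2*170) = 53 + (-119 + 340) = 53 + 221 = 274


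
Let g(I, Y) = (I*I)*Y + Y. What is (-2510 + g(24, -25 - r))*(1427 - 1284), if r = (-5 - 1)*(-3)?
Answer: -3906903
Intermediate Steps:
r = 18 (r = -6*(-3) = 18)
g(I, Y) = Y + Y*I² (g(I, Y) = I²*Y + Y = Y*I² + Y = Y + Y*I²)
(-2510 + g(24, -25 - r))*(1427 - 1284) = (-2510 + (-25 - 1*18)*(1 + 24²))*(1427 - 1284) = (-2510 + (-25 - 18)*(1 + 576))*143 = (-2510 - 43*577)*143 = (-2510 - 24811)*143 = -27321*143 = -3906903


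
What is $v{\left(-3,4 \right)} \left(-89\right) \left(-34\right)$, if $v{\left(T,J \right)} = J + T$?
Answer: $3026$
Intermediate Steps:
$v{\left(-3,4 \right)} \left(-89\right) \left(-34\right) = \left(4 - 3\right) \left(-89\right) \left(-34\right) = 1 \left(-89\right) \left(-34\right) = \left(-89\right) \left(-34\right) = 3026$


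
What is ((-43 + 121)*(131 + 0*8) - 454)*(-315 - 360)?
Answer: -6590700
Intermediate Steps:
((-43 + 121)*(131 + 0*8) - 454)*(-315 - 360) = (78*(131 + 0) - 454)*(-675) = (78*131 - 454)*(-675) = (10218 - 454)*(-675) = 9764*(-675) = -6590700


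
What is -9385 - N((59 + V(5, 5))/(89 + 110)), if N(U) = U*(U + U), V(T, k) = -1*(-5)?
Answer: -371663577/39601 ≈ -9385.2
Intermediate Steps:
V(T, k) = 5
N(U) = 2*U**2 (N(U) = U*(2*U) = 2*U**2)
-9385 - N((59 + V(5, 5))/(89 + 110)) = -9385 - 2*((59 + 5)/(89 + 110))**2 = -9385 - 2*(64/199)**2 = -9385 - 2*4096/39601 = -9385 - 1*8192/39601 = -9385 - 8192/39601 = -371663577/39601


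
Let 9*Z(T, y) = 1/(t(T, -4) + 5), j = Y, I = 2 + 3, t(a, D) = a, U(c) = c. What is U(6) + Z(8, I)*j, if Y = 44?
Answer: 746/117 ≈ 6.3761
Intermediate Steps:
I = 5
j = 44
Z(T, y) = 1/(9*(5 + T)) (Z(T, y) = 1/(9*(T + 5)) = 1/(9*(5 + T)))
U(6) + Z(8, I)*j = 6 + (1/(9*(5 + 8)))*44 = 6 + ((⅑)/13)*44 = 6 + ((⅑)*(1/13))*44 = 6 + (1/117)*44 = 6 + 44/117 = 746/117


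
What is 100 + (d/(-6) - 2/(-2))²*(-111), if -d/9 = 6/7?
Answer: -23516/49 ≈ -479.92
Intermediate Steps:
d = -54/7 ≈ -7.7143
100 + (d/(-6) - 2/(-2))²*(-111) = 100 + (-54/7/(-6) - 2/(-2))²*(-111) = 100 + (-54/7*(-⅙) - 2*(-½))²*(-111) = 100 + (9/7 + 1)²*(-111) = 100 + (16/7)²*(-111) = 100 + (256/49)*(-111) = 100 - 28416/49 = -23516/49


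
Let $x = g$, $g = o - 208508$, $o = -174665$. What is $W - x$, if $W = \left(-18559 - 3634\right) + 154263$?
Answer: $515243$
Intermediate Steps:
$g = -383173$ ($g = -174665 - 208508 = -383173$)
$x = -383173$
$W = 132070$ ($W = \left(-18559 - 3634\right) + 154263 = -22193 + 154263 = 132070$)
$W - x = 132070 - -383173 = 132070 + 383173 = 515243$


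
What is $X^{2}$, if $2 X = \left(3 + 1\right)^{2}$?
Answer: $64$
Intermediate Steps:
$X = 8$ ($X = \frac{\left(3 + 1\right)^{2}}{2} = \frac{4^{2}}{2} = \frac{1}{2} \cdot 16 = 8$)
$X^{2} = 8^{2} = 64$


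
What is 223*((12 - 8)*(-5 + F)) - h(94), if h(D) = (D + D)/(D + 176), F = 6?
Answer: 120326/135 ≈ 891.30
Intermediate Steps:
h(D) = 2*D/(176 + D) (h(D) = (2*D)/(176 + D) = 2*D/(176 + D))
223*((12 - 8)*(-5 + F)) - h(94) = 223*((12 - 8)*(-5 + 6)) - 2*94/(176 + 94) = 223*(4*1) - 2*94/270 = 223*4 - 2*94/270 = 892 - 1*94/135 = 892 - 94/135 = 120326/135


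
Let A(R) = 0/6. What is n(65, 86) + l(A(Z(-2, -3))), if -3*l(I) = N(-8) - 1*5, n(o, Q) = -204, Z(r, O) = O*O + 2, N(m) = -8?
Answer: -599/3 ≈ -199.67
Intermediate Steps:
Z(r, O) = 2 + O² (Z(r, O) = O² + 2 = 2 + O²)
A(R) = 0 (A(R) = 0*(⅙) = 0)
l(I) = 13/3 (l(I) = -(-8 - 1*5)/3 = -(-8 - 5)/3 = -⅓*(-13) = 13/3)
n(65, 86) + l(A(Z(-2, -3))) = -204 + 13/3 = -599/3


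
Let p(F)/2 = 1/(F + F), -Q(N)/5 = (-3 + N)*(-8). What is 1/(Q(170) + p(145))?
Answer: 145/968601 ≈ 0.00014970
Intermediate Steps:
Q(N) = -120 + 40*N (Q(N) = -5*(-3 + N)*(-8) = -5*(24 - 8*N) = -120 + 40*N)
p(F) = 1/F (p(F) = 2/(F + F) = 2/((2*F)) = 2*(1/(2*F)) = 1/F)
1/(Q(170) + p(145)) = 1/((-120 + 40*170) + 1/145) = 1/((-120 + 6800) + 1/145) = 1/(6680 + 1/145) = 1/(968601/145) = 145/968601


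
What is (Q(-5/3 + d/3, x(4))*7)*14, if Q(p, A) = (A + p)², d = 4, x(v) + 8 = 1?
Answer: 47432/9 ≈ 5270.2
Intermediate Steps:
x(v) = -7 (x(v) = -8 + 1 = -7)
(Q(-5/3 + d/3, x(4))*7)*14 = ((-7 + (-5/3 + 4/3))²*7)*14 = ((-7 - ⅓)²*7)*14 = ((-22/3)²*7)*14 = ((484/9)*7)*14 = (3388/9)*14 = 47432/9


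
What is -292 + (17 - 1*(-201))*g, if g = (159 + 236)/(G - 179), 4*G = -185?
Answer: -607532/901 ≈ -674.29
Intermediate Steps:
G = -185/4 (G = (¼)*(-185) = -185/4 ≈ -46.250)
g = -1580/901 (g = (159 + 236)/(-185/4 - 179) = 395/(-901/4) = 395*(-4/901) = -1580/901 ≈ -1.7536)
-292 + (17 - 1*(-201))*g = -292 + (17 - 1*(-201))*(-1580/901) = -292 + (17 + 201)*(-1580/901) = -292 + 218*(-1580/901) = -292 - 344440/901 = -607532/901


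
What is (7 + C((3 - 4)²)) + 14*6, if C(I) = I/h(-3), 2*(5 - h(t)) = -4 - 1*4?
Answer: 820/9 ≈ 91.111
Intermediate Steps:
h(t) = 9 (h(t) = 5 - (-4 - 1*4)/2 = 5 - (-4 - 4)/2 = 5 - ½*(-8) = 5 + 4 = 9)
C(I) = I/9
(7 + C((3 - 4)²)) + 14*6 = (7 + (3 - 4)²/9) + 14*6 = (7 + (⅑)*(-1)²) + 84 = (7 + (⅑)*1) + 84 = (7 + ⅑) + 84 = 64/9 + 84 = 820/9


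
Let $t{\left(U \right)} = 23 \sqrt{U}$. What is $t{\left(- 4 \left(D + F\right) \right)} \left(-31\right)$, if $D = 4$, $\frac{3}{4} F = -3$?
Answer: $0$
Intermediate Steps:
$F = -4$ ($F = \frac{4}{3} \left(-3\right) = -4$)
$t{\left(- 4 \left(D + F\right) \right)} \left(-31\right) = 23 \sqrt{- 4 \left(4 - 4\right)} \left(-31\right) = 23 \sqrt{\left(-4\right) 0} \left(-31\right) = 23 \sqrt{0} \left(-31\right) = 23 \cdot 0 \left(-31\right) = 0 \left(-31\right) = 0$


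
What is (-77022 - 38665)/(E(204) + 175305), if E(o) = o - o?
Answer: -8899/13485 ≈ -0.65992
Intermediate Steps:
E(o) = 0
(-77022 - 38665)/(E(204) + 175305) = (-77022 - 38665)/(0 + 175305) = -115687/175305 = -115687*1/175305 = -8899/13485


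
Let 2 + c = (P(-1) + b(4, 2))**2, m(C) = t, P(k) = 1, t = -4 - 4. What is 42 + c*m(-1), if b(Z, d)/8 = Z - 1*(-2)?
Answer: -19150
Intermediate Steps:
b(Z, d) = 16 + 8*Z (b(Z, d) = 8*(Z - 1*(-2)) = 8*(Z + 2) = 8*(2 + Z) = 16 + 8*Z)
t = -8
m(C) = -8
c = 2399 (c = -2 + (1 + (16 + 8*4))**2 = -2 + (1 + (16 + 32))**2 = -2 + (1 + 48)**2 = -2 + 49**2 = -2 + 2401 = 2399)
42 + c*m(-1) = 42 + 2399*(-8) = 42 - 19192 = -19150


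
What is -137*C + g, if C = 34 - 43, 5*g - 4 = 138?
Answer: 6307/5 ≈ 1261.4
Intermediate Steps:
g = 142/5 (g = ⅘ + (⅕)*138 = ⅘ + 138/5 = 142/5 ≈ 28.400)
C = -9
-137*C + g = -137*(-9) + 142/5 = 1233 + 142/5 = 6307/5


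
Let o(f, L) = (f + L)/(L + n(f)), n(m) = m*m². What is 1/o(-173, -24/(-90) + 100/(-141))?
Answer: 1216763599/40759 ≈ 29853.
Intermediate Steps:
n(m) = m³
o(f, L) = (L + f)/(L + f³) (o(f, L) = (f + L)/(L + f³) = (L + f)/(L + f³))
1/o(-173, -24/(-90) + 100/(-141)) = 1/(((-24/(-90) + 100/(-141)) - 173)/((-24/(-90) + 100/(-141)) + (-173)³)) = 1/(((-24*(-1/90) + 100*(-1/141)) - 173)/((-24*(-1/90) + 100*(-1/141)) - 5177717)) = 1/(((4/15 - 100/141) - 173)/((4/15 - 100/141) - 5177717)) = 1/((-104/235 - 173)/(-104/235 - 5177717)) = 1/(-40759/235/(-1216763599/235)) = 1/(-235/1216763599*(-40759/235)) = 1/(40759/1216763599) = 1216763599/40759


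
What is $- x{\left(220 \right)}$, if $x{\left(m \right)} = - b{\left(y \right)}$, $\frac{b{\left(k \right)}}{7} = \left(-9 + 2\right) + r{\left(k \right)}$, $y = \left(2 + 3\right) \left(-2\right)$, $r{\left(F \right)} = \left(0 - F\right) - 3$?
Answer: $0$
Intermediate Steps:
$r{\left(F \right)} = -3 - F$ ($r{\left(F \right)} = - F - 3 = -3 - F$)
$y = -10$ ($y = 5 \left(-2\right) = -10$)
$b{\left(k \right)} = -70 - 7 k$ ($b{\left(k \right)} = 7 \left(\left(-9 + 2\right) - \left(3 + k\right)\right) = 7 \left(-7 - \left(3 + k\right)\right) = 7 \left(-10 - k\right) = -70 - 7 k$)
$x{\left(m \right)} = 0$ ($x{\left(m \right)} = - (-70 - -70) = - (-70 + 70) = \left(-1\right) 0 = 0$)
$- x{\left(220 \right)} = \left(-1\right) 0 = 0$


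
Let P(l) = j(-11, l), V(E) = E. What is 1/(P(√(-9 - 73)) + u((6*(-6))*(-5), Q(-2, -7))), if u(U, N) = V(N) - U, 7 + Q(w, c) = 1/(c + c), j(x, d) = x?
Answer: -14/2773 ≈ -0.0050487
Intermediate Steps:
Q(w, c) = -7 + 1/(2*c) (Q(w, c) = -7 + 1/(c + c) = -7 + 1/(2*c))
u(U, N) = N - U
P(l) = -11
1/(P(√(-9 - 73)) + u((6*(-6))*(-5), Q(-2, -7))) = 1/(-11 + ((-7 + (½)/(-7)) - 6*(-6)*(-5))) = 1/(-11 + ((-7 + (½)*(-⅐)) - (-36)*(-5))) = 1/(-11 + ((-7 - 1/14) - 1*180)) = 1/(-11 + (-99/14 - 180)) = 1/(-11 - 2619/14) = 1/(-2773/14) = -14/2773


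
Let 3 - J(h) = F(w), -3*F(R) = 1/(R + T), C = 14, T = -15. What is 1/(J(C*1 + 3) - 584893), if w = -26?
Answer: -123/71941471 ≈ -1.7097e-6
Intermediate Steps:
F(R) = -1/(3*(-15 + R)) (F(R) = -1/(3*(R - 15)) = -1/(3*(-15 + R)))
J(h) = 368/123 (J(h) = 3 - (-1)/(-45 + 3*(-26)) = 3 - (-1)/(-45 - 78) = 3 - (-1)/(-123) = 3 - (-1)*(-1)/123 = 3 - 1*1/123 = 3 - 1/123 = 368/123)
1/(J(C*1 + 3) - 584893) = 1/(368/123 - 584893) = 1/(-71941471/123) = -123/71941471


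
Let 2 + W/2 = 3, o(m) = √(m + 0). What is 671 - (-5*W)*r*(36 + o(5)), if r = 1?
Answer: 1031 + 10*√5 ≈ 1053.4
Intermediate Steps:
o(m) = √m
W = 2 (W = -4 + 2*3 = -4 + 6 = 2)
671 - (-5*W)*r*(36 + o(5)) = 671 - -5*2*1*(36 + √5) = 671 - (-10*1)*(36 + √5) = 671 - (-10)*(36 + √5) = 671 - (-360 - 10*√5) = 671 + (360 + 10*√5) = 1031 + 10*√5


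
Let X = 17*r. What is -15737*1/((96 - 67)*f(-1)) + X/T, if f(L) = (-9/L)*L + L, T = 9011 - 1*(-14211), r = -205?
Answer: 5359323/99035 ≈ 54.115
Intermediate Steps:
T = 23222 (T = 9011 + 14211 = 23222)
f(L) = -9 + L
X = -3485 (X = 17*(-205) = -3485)
-15737*1/((96 - 67)*f(-1)) + X/T = -15737*1/((-9 - 1)*(96 - 67)) - 3485/23222 = -15737/(29*(-10)) - 3485*1/23222 = -15737/(-290) - 205/1366 = -15737*(-1/290) - 205/1366 = 15737/290 - 205/1366 = 5359323/99035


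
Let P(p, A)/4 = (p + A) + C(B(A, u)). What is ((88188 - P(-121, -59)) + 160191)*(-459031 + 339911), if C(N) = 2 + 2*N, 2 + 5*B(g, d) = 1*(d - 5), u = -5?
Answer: -29674007024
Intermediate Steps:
B(g, d) = -7/5 + d/5 (B(g, d) = -⅖ + (1*(d - 5))/5 = -⅖ + (1*(-5 + d))/5 = -⅖ + (-5 + d)/5 = -⅖ + (-1 + d/5) = -7/5 + d/5)
P(p, A) = -56/5 + 4*A + 4*p (P(p, A) = 4*((p + A) + (2 + 2*(-7/5 + (⅕)*(-5)))) = 4*((A + p) + (2 + 2*(-7/5 - 1))) = 4*((A + p) + (2 + 2*(-12/5))) = 4*((A + p) + (2 - 24/5)) = 4*((A + p) - 14/5) = 4*(-14/5 + A + p) = -56/5 + 4*A + 4*p)
((88188 - P(-121, -59)) + 160191)*(-459031 + 339911) = ((88188 - (-56/5 + 4*(-59) + 4*(-121))) + 160191)*(-459031 + 339911) = ((88188 - (-56/5 - 236 - 484)) + 160191)*(-119120) = ((88188 - 1*(-3656/5)) + 160191)*(-119120) = ((88188 + 3656/5) + 160191)*(-119120) = (444596/5 + 160191)*(-119120) = (1245551/5)*(-119120) = -29674007024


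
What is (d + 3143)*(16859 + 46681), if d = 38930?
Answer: 2673318420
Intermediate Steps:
(d + 3143)*(16859 + 46681) = (38930 + 3143)*(16859 + 46681) = 42073*63540 = 2673318420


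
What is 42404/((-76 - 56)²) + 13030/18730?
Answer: 25531541/8158788 ≈ 3.1293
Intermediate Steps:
42404/((-76 - 56)²) + 13030/18730 = 42404/((-132)²) + 13030*(1/18730) = 42404/17424 + 1303/1873 = 42404*(1/17424) + 1303/1873 = 10601/4356 + 1303/1873 = 25531541/8158788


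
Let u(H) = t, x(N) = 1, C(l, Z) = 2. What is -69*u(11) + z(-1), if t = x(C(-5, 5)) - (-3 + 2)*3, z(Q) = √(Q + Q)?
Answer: -276 + I*√2 ≈ -276.0 + 1.4142*I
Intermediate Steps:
z(Q) = √2*√Q (z(Q) = √(2*Q) = √2*√Q)
t = 4 (t = 1 - (-3 + 2)*3 = 1 - (-1)*3 = 1 - 1*(-3) = 1 + 3 = 4)
u(H) = 4
-69*u(11) + z(-1) = -69*4 + √2*√(-1) = -276 + √2*I = -276 + I*√2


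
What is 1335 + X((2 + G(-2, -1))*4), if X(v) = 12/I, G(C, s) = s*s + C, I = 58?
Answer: 38721/29 ≈ 1335.2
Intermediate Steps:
G(C, s) = C + s² (G(C, s) = s² + C = C + s²)
X(v) = 6/29 (X(v) = 12/58 = 12*(1/58) = 6/29)
1335 + X((2 + G(-2, -1))*4) = 1335 + 6/29 = 38721/29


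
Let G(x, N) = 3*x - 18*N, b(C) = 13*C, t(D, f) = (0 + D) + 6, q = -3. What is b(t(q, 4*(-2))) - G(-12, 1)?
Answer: 93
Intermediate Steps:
t(D, f) = 6 + D (t(D, f) = D + 6 = 6 + D)
G(x, N) = -18*N + 3*x
b(t(q, 4*(-2))) - G(-12, 1) = 13*(6 - 3) - (-18*1 + 3*(-12)) = 13*3 - (-18 - 36) = 39 - 1*(-54) = 39 + 54 = 93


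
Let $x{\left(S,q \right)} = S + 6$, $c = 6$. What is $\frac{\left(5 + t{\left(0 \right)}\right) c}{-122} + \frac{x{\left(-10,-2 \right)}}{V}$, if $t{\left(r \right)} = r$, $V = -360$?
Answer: $- \frac{1289}{5490} \approx -0.23479$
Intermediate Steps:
$x{\left(S,q \right)} = 6 + S$
$\frac{\left(5 + t{\left(0 \right)}\right) c}{-122} + \frac{x{\left(-10,-2 \right)}}{V} = \frac{\left(5 + 0\right) 6}{-122} + \frac{6 - 10}{-360} = 5 \cdot 6 \left(- \frac{1}{122}\right) - - \frac{1}{90} = 30 \left(- \frac{1}{122}\right) + \frac{1}{90} = - \frac{15}{61} + \frac{1}{90} = - \frac{1289}{5490}$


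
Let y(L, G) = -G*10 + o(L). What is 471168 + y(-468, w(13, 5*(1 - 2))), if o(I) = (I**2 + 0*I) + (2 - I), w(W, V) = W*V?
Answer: 691312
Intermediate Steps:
w(W, V) = V*W
o(I) = 2 + I**2 - I (o(I) = (I**2 + 0) + (2 - I) = I**2 + (2 - I) = 2 + I**2 - I)
y(L, G) = 2 + L**2 - L - 10*G (y(L, G) = -G*10 + (2 + L**2 - L) = -10*G + (2 + L**2 - L) = 2 + L**2 - L - 10*G)
471168 + y(-468, w(13, 5*(1 - 2))) = 471168 + (2 + (-468)**2 - 1*(-468) - 10*5*(1 - 2)*13) = 471168 + (2 + 219024 + 468 - 10*5*(-1)*13) = 471168 + (2 + 219024 + 468 - (-50)*13) = 471168 + (2 + 219024 + 468 - 10*(-65)) = 471168 + (2 + 219024 + 468 + 650) = 471168 + 220144 = 691312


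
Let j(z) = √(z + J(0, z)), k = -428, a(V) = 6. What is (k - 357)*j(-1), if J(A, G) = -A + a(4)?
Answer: -785*√5 ≈ -1755.3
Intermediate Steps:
J(A, G) = 6 - A (J(A, G) = -A + 6 = 6 - A)
j(z) = √(6 + z) (j(z) = √(z + (6 - 1*0)) = √(z + (6 + 0)) = √(z + 6) = √(6 + z))
(k - 357)*j(-1) = (-428 - 357)*√(6 - 1) = -785*√5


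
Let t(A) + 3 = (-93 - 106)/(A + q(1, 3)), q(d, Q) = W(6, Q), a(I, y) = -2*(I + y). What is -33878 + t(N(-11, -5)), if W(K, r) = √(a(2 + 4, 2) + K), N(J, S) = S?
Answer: -236968/7 + 199*I*√10/35 ≈ -33853.0 + 17.98*I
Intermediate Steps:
a(I, y) = -2*I - 2*y
W(K, r) = √(-16 + K) (W(K, r) = √((-2*(2 + 4) - 2*2) + K) = √((-2*6 - 4) + K) = √((-12 - 4) + K) = √(-16 + K))
q(d, Q) = I*√10 (q(d, Q) = √(-16 + 6) = √(-10) = I*√10)
t(A) = -3 - 199/(A + I*√10) (t(A) = -3 + (-93 - 106)/(A + I*√10) = -3 - 199/(A + I*√10))
-33878 + t(N(-11, -5)) = -33878 + (-199 - 3*(-5) - 3*I*√10)/(-5 + I*√10) = -33878 + (-199 + 15 - 3*I*√10)/(-5 + I*√10) = -33878 + (-184 - 3*I*√10)/(-5 + I*√10)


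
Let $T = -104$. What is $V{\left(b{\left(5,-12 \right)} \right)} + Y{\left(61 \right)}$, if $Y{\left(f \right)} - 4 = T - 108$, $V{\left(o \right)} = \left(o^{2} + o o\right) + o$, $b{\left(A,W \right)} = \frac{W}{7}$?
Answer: $- \frac{9988}{49} \approx -203.84$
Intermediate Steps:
$b{\left(A,W \right)} = \frac{W}{7}$ ($b{\left(A,W \right)} = W \frac{1}{7} = \frac{W}{7}$)
$V{\left(o \right)} = o + 2 o^{2}$ ($V{\left(o \right)} = \left(o^{2} + o^{2}\right) + o = 2 o^{2} + o = o + 2 o^{2}$)
$Y{\left(f \right)} = -208$ ($Y{\left(f \right)} = 4 - 212 = -208$)
$V{\left(b{\left(5,-12 \right)} \right)} + Y{\left(61 \right)} = \frac{1}{7} \left(-12\right) \left(1 + 2 \cdot \frac{1}{7} \left(-12\right)\right) - 208 = - \frac{12 \left(1 + 2 \left(- \frac{12}{7}\right)\right)}{7} - 208 = - \frac{12 \left(1 - \frac{24}{7}\right)}{7} - 208 = \left(- \frac{12}{7}\right) \left(- \frac{17}{7}\right) - 208 = \frac{204}{49} - 208 = - \frac{9988}{49}$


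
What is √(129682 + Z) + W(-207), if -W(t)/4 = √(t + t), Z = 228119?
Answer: √357801 - 12*I*√46 ≈ 598.17 - 81.388*I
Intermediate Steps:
W(t) = -4*√2*√t (W(t) = -4*√(t + t) = -4*√2*√t)
√(129682 + Z) + W(-207) = √(129682 + 228119) - 4*√2*√(-207) = √357801 - 4*√2*3*I*√23 = √357801 - 12*I*√46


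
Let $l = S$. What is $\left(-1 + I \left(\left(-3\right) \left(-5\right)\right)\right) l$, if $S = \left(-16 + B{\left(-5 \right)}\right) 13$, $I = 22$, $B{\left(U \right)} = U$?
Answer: $-89817$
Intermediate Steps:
$S = -273$ ($S = \left(-16 - 5\right) 13 = \left(-21\right) 13 = -273$)
$l = -273$
$\left(-1 + I \left(\left(-3\right) \left(-5\right)\right)\right) l = \left(-1 + 22 \left(\left(-3\right) \left(-5\right)\right)\right) \left(-273\right) = \left(-1 + 22 \cdot 15\right) \left(-273\right) = \left(-1 + 330\right) \left(-273\right) = 329 \left(-273\right) = -89817$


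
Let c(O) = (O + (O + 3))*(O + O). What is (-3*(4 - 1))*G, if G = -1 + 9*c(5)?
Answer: -10521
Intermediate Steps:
c(O) = 2*O*(3 + 2*O) (c(O) = (O + (3 + O))*(2*O) = (3 + 2*O)*(2*O) = 2*O*(3 + 2*O))
G = 1169 (G = -1 + 9*(2*5*(3 + 2*5)) = -1 + 9*(2*5*(3 + 10)) = -1 + 9*(2*5*13) = -1 + 9*130 = -1 + 1170 = 1169)
(-3*(4 - 1))*G = -3*(4 - 1)*1169 = -3*3*1169 = -9*1169 = -10521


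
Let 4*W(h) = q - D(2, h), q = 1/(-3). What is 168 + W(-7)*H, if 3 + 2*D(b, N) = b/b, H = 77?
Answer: 1085/6 ≈ 180.83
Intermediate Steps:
D(b, N) = -1 (D(b, N) = -3/2 + (b/b)/2 = -3/2 + (½)*1 = -3/2 + ½ = -1)
q = -⅓ (q = 1*(-⅓) = -⅓ ≈ -0.33333)
W(h) = ⅙ (W(h) = (-⅓ - 1*(-1))/4 = (-⅓ + 1)/4 = (¼)*(⅔) = ⅙)
168 + W(-7)*H = 168 + (⅙)*77 = 168 + 77/6 = 1085/6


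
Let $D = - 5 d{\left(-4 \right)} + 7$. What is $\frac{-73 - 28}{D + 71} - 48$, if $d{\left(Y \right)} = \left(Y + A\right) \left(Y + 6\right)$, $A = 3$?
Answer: $- \frac{4325}{88} \approx -49.148$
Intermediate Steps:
$d{\left(Y \right)} = \left(3 + Y\right) \left(6 + Y\right)$ ($d{\left(Y \right)} = \left(Y + 3\right) \left(Y + 6\right) = \left(3 + Y\right) \left(6 + Y\right)$)
$D = 17$ ($D = - 5 \left(18 + \left(-4\right)^{2} + 9 \left(-4\right)\right) + 7 = - 5 \left(18 + 16 - 36\right) + 7 = \left(-5\right) \left(-2\right) + 7 = 10 + 7 = 17$)
$\frac{-73 - 28}{D + 71} - 48 = \frac{-73 - 28}{17 + 71} - 48 = \frac{-73 - 28}{88} - 48 = \left(-101\right) \frac{1}{88} - 48 = - \frac{101}{88} - 48 = - \frac{4325}{88}$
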